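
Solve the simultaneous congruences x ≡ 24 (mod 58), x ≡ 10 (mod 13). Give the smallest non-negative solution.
x ≡ 140 (mod 754); the representative in [0, 754) is 140

The moduli 58, 13 are pairwise coprime, so by the CRT there is a unique solution mod 58·13 = 754.
Solve by successive substitution. Start with x ≡ 24 (mod 58).
  Combine with x ≡ 10 (mod 13): write x = 24 + 58·t and require 24 + 58·t ≡ 10 (mod 13), i.e. 58·t ≡ 10 − 24 ≡ 12 (mod 13). Since 58^(−1) ≡ 11 (mod 13) (58 ≡ 6 (mod 13)), t ≡ 11·12 ≡ 2 (mod 13). So x ≡ 24 + 58·2 = 140 (mod 754).
Unique solution in [0, 754): x = 140.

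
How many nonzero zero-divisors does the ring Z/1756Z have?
Z/1756Z has 879 nonzero zero-divisors

In Z/1756Z each nonzero element is either a unit (gcd with 1756 is 1) or a zero-divisor (gcd > 1). The number of units is φ(1756): factorise 1756 = 2^2 · 439, so φ(1756) = (2^2 − 2^1) · (439 − 1) = 2 · 438 = 876. The nonzero elements number 1756 − 1 = 1755. Hence the nonzero zero-divisors number 1755 − 876 = 879.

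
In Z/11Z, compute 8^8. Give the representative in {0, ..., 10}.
Use repeated squaring. Binary(8) = 1000. Walk through the bits of the exponent 8 left-to-right: at each bit after the leading one, square the running value, then multiply by 8 if the bit is 1 (always reducing mod 11):
  bit 1 = 1 (leading): start with 8.
  bit 2 = 0: square 8^2 = 64 ≡ 9 (mod 11).
  bit 3 = 0: square 9^2 = 81 ≡ 4 (mod 11).
  bit 4 = 0: square 4^2 = 16 ≡ 5 (mod 11).
Final value: 8^8 ≡ 5 (mod 11).

Final answer: 5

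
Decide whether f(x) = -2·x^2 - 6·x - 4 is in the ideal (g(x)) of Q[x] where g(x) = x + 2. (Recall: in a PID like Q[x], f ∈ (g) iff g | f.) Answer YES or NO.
In Q[x] the ideal (g) consists of all multiples of g, so f ∈ (g) iff g | f, i.e. iff the remainder of f on division by g is 0. Divide f by g (g is monic, so eliminate the leading term of the running remainder at each step):
  leading term -2·x^2: subtract (-2·x)·g(x) = -2·x^2 - 4·x, leaving -2·x - 4
  leading term -2·x: subtract (-2)·g(x) = -2·x - 4, leaving 0
The remainder is 0, so f(x) = g(x) · h(x) with h(x) = -2·x - 2. Hence g | f, i.e. f ∈ (g).

Final answer: YES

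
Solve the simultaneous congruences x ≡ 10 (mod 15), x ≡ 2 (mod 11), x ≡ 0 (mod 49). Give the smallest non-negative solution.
The moduli 15, 11, 49 are pairwise coprime, so by the CRT there is a unique solution mod 15·11·49 = 8085.
Solve by successive substitution. Start with x ≡ 10 (mod 15).
  Combine with x ≡ 2 (mod 11): write x = 10 + 15·t and require 10 + 15·t ≡ 2 (mod 11), i.e. 15·t ≡ 2 − 10 ≡ 3 (mod 11). Since 15^(−1) ≡ 3 (mod 11) (15 ≡ 4 (mod 11)), t ≡ 3·3 ≡ 9 (mod 11). So x ≡ 10 + 15·9 = 145 (mod 165).
  Combine with x ≡ 0 (mod 49): write x = 145 + 165·t and require 145 + 165·t ≡ 0 (mod 49), i.e. 165·t ≡ 0 − 145 ≡ 2 (mod 49). Since 165^(−1) ≡ 30 (mod 49) (165 ≡ 18 (mod 49)), t ≡ 30·2 ≡ 11 (mod 49). So x ≡ 145 + 165·11 = 1960 (mod 8085).
Unique solution in [0, 8085): x = 1960.

Final answer: x ≡ 1960 (mod 8085); the representative in [0, 8085) is 1960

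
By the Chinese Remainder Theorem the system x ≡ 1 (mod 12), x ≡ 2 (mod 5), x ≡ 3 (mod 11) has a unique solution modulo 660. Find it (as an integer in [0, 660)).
x ≡ 157 (mod 660); the representative in [0, 660) is 157

The moduli 12, 5, 11 are pairwise coprime, so by the CRT there is a unique solution mod 12·5·11 = 660.
Solve by successive substitution. Start with x ≡ 1 (mod 12).
  Combine with x ≡ 2 (mod 5): write x = 1 + 12·t and require 1 + 12·t ≡ 2 (mod 5), i.e. 12·t ≡ 2 − 1 ≡ 1 (mod 5). Since 12^(−1) ≡ 3 (mod 5) (12 ≡ 2 (mod 5)), t ≡ 3·1 ≡ 3 (mod 5). So x ≡ 1 + 12·3 = 37 (mod 60).
  Combine with x ≡ 3 (mod 11): write x = 37 + 60·t and require 37 + 60·t ≡ 3 (mod 11), i.e. 60·t ≡ 3 − 37 ≡ 10 (mod 11). Since 60^(−1) ≡ 9 (mod 11) (60 ≡ 5 (mod 11)), t ≡ 9·10 ≡ 2 (mod 11). So x ≡ 37 + 60·2 = 157 (mod 660).
Unique solution in [0, 660): x = 157.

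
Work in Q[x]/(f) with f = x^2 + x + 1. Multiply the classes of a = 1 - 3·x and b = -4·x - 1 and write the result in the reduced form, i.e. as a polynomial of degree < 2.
a · b ≡ -13·x - 13 (mod f(x))

First multiply in Q[x] without reducing: a · b = 12·x^2 - x - 1. Now divide by f(x) = x^2 + x + 1, eliminating the leading term at each step:
  leading term 12·x^2: subtract (12)·f(x) = 12·x^2 + 12·x + 12, leaving -13·x - 13
The degree is now < 2, so this is the remainder. Hence a · b ≡ -13·x - 13 in Q[x]/(f).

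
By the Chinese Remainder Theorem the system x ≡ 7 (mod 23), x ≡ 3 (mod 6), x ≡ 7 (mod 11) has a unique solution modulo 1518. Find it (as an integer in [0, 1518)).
The moduli 23, 6, 11 are pairwise coprime, so by the CRT there is a unique solution mod 23·6·11 = 1518.
Solve by successive substitution. Start with x ≡ 7 (mod 23).
  Combine with x ≡ 3 (mod 6): write x = 7 + 23·t and require 7 + 23·t ≡ 3 (mod 6), i.e. 23·t ≡ 3 − 7 ≡ 2 (mod 6). Since 23^(−1) ≡ 5 (mod 6) (23 ≡ 5 (mod 6)), t ≡ 5·2 ≡ 4 (mod 6). So x ≡ 7 + 23·4 = 99 (mod 138).
  Combine with x ≡ 7 (mod 11): write x = 99 + 138·t and require 99 + 138·t ≡ 7 (mod 11), i.e. 138·t ≡ 7 − 99 ≡ 7 (mod 11). Since 138^(−1) ≡ 2 (mod 11) (138 ≡ 6 (mod 11)), t ≡ 2·7 ≡ 3 (mod 11). So x ≡ 99 + 138·3 = 513 (mod 1518).
Unique solution in [0, 1518): x = 513.

Final answer: x ≡ 513 (mod 1518); the representative in [0, 1518) is 513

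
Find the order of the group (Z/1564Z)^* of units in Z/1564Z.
(Z/1564Z)^* consists of the classes a with gcd(a, 1564) = 1, so its order is φ(1564). φ is multiplicative, with φ(p^e) = p^e − p^(e−1). Factorise 1564 = 2^2 · 17 · 23. Then
  φ(1564) = (2^2 − 2^1) · (17 − 1) · (23 − 1) = 2 · 16 · 22 = 704.
Thus |(Z/1564Z)^*| = 704.

Final answer: |(Z/1564Z)^*| = 704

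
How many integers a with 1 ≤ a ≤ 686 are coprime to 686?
294

The number of a ∈ {1, ..., 686} with gcd(a, 686) = 1 is by definition Euler's totient φ(686). φ is multiplicative, with φ(p^e) = p^e − p^(e−1). Factorise 686 = 2 · 7^3. Then
  φ(686) = (2 − 1) · (7^3 − 7^2) = 1 · 294 = 294.
So there are 294 such integers.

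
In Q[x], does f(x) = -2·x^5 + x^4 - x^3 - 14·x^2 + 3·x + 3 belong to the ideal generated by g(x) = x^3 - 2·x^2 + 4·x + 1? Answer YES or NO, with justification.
NO

In Q[x] the ideal (g) consists of all multiples of g, so f ∈ (g) iff g | f, i.e. iff the remainder of f on division by g is 0. Divide f by g (g is monic, so eliminate the leading term of the running remainder at each step):
  leading term -2·x^5: subtract (-2·x^2)·g(x) = -2·x^5 + 4·x^4 - 8·x^3 - 2·x^2, leaving -3·x^4 + 7·x^3 - 12·x^2 + 3·x + 3
  leading term -3·x^4: subtract (-3·x)·g(x) = -3·x^4 + 6·x^3 - 12·x^2 - 3·x, leaving x^3 + 6·x + 3
  leading term x^3: subtract (1)·g(x) = x^3 - 2·x^2 + 4·x + 1, leaving 2·x^2 + 2·x + 2
The remainder r(x) = 2·x^2 + 2·x + 2 ≠ 0 (and deg r < deg g), so g ∤ f, i.e. f ∉ (g).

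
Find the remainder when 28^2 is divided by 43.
Use repeated squaring. Binary(2) = 10. Walk through the bits of the exponent 2 left-to-right: at each bit after the leading one, square the running value, then multiply by 28 if the bit is 1 (always reducing mod 43):
  bit 1 = 1 (leading): start with 28.
  bit 2 = 0: square 28^2 = 784 ≡ 10 (mod 43).
Final value: 28^2 ≡ 10 (mod 43).

Final answer: 10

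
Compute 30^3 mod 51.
Use repeated squaring. Binary(3) = 11. Walk through the bits of the exponent 3 left-to-right: at each bit after the leading one, square the running value, then multiply by 30 if the bit is 1 (always reducing mod 51):
  bit 1 = 1 (leading): start with 30.
  bit 2 = 1: square 30^2 = 900 ≡ 33; bit is 1, so multiply 33·30 = 990 ≡ 21 (mod 51).
Final value: 30^3 ≡ 21 (mod 51).

Final answer: 21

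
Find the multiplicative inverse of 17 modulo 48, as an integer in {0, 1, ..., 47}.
17^(−1) ≡ 17 (mod 48)

Apply the extended Euclidean algorithm to (48, 17), tracking rows (r, s, t) with s·48 + t·17 = r. Each division r_prev = q·r_cur + r_new produces the new row as (previous row) − q·(current row):
  row A: (48, 1, 0)   [1·48 + 0·17 = 48]
  row B: (17, 0, 1)   [0·48 + 1·17 = 17]
  48 = 2·17 + 14   → row C = row A − 2·row B = (14, 1, −2)   [check: 1·48 − 2·17 = 14]
  17 = 1·14 + 3   → row D = row B − 1·row C = (3, −1, 3)   [check: −1·48 + 3·17 = 3]
  14 = 4·3 + 2   → row E = row C − 4·row D = (2, 5, −14)   [check: 5·48 − 14·17 = 2]
  3 = 1·2 + 1   → row F = row D − 1·row E = (1, −6, 17)   [check: −6·48 + 17·17 = 1]
  2 = 2·1 + 0   → remainder 0, stop. gcd = 1 (last nonzero row F).
The gcd is 1, so 17 is invertible mod 48. The last nonzero row gives −6·48 + 17·17 = 1, so t = 17. So 17^(−1) ≡ 17 (mod 48). Verify: 17 · 17 = 289 ≡ 1 (mod 48). ✓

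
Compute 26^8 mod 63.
Use repeated squaring. Binary(8) = 1000. Walk through the bits of the exponent 8 left-to-right: at each bit after the leading one, square the running value, then multiply by 26 if the bit is 1 (always reducing mod 63):
  bit 1 = 1 (leading): start with 26.
  bit 2 = 0: square 26^2 = 676 ≡ 46 (mod 63).
  bit 3 = 0: square 46^2 = 2116 ≡ 37 (mod 63).
  bit 4 = 0: square 37^2 = 1369 ≡ 46 (mod 63).
Final value: 26^8 ≡ 46 (mod 63).

Final answer: 46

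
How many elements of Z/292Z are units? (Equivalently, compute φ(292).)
An element a ∈ Z/292Z is a unit iff gcd(a, 292) = 1, so the number of units is φ(292). φ is multiplicative, with φ(p^e) = p^e − p^(e−1). Factorise 292 = 2^2 · 73. Then
  φ(292) = (2^2 − 2^1) · (73 − 1) = 2 · 72 = 144.

Final answer: Z/292Z has φ(292) = 144 units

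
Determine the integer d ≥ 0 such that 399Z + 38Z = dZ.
In the PID Z, (a, b) is generated by gcd(a, b). Compute gcd(399, 38) with the extended Euclidean algorithm, tracking rows (r, s, t) with s·399 + t·38 = r:
  row A: (399, 1, 0)   [1·399 + 0·38 = 399]
  row B: (38, 0, 1)   [0·399 + 1·38 = 38]
  399 = 10·38 + 19   → row C = row A − 10·row B = (19, 1, −10)   [check: 1·399 − 10·38 = 19]
  38 = 2·19 + 0   → remainder 0, stop. gcd = 19 (last nonzero row C).
So gcd(399, 38) = 19, with Bézout identity 1·399 − 10·38 = 19. Containment (⊇): the Bézout identity exhibits 19 as an element of (399, 38), giving (19) ⊆ (399, 38). Containment (⊆): since 19 | 399 and 19 | 38 (399 = 19·21, 38 = 19·2), every Z-linear combination of 399 and 38 is divisible by 19, so (399, 38) ⊆ (19). Therefore (399, 38) = (19), d = 19.

Final answer: (399, 38) = (19); d = 19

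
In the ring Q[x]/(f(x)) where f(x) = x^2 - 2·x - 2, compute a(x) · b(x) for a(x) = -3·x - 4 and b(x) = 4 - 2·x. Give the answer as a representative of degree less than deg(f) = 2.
First multiply in Q[x] without reducing: a · b = 6·x^2 - 4·x - 16. Now divide by f(x) = x^2 - 2·x - 2, eliminating the leading term at each step:
  leading term 6·x^2: subtract (6)·f(x) = 6·x^2 - 12·x - 12, leaving 8·x - 4
The degree is now < 2, so this is the remainder. Hence a · b ≡ 8·x - 4 in Q[x]/(f).

Final answer: a · b ≡ 8·x - 4 (mod f(x))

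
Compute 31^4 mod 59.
53

Use repeated squaring. Binary(4) = 100. Walk through the bits of the exponent 4 left-to-right: at each bit after the leading one, square the running value, then multiply by 31 if the bit is 1 (always reducing mod 59):
  bit 1 = 1 (leading): start with 31.
  bit 2 = 0: square 31^2 = 961 ≡ 17 (mod 59).
  bit 3 = 0: square 17^2 = 289 ≡ 53 (mod 59).
Final value: 31^4 ≡ 53 (mod 59).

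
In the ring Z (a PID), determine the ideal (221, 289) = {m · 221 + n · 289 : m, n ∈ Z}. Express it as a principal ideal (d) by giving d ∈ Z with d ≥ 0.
(221, 289) = (17); d = 17

In the PID Z, (a, b) is generated by gcd(a, b). Compute gcd(289, 221) with the extended Euclidean algorithm, tracking rows (r, s, t) with s·289 + t·221 = r:
  row A: (289, 1, 0)   [1·289 + 0·221 = 289]
  row B: (221, 0, 1)   [0·289 + 1·221 = 221]
  289 = 1·221 + 68   → row C = row A − 1·row B = (68, 1, −1)   [check: 1·289 − 1·221 = 68]
  221 = 3·68 + 17   → row D = row B − 3·row C = (17, −3, 4)   [check: −3·289 + 4·221 = 17]
  68 = 4·17 + 0   → remainder 0, stop. gcd = 17 (last nonzero row D).
So gcd(221, 289) = 17, with Bézout identity −3·289 + 4·221 = 17. Containment (⊇): the Bézout identity exhibits 17 as an element of (221, 289), giving (17) ⊆ (221, 289). Containment (⊆): since 17 | 221 and 17 | 289 (221 = 17·13, 289 = 17·17), every Z-linear combination of 221 and 289 is divisible by 17, so (221, 289) ⊆ (17). Therefore (221, 289) = (17), d = 17.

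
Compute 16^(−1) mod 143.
16^(−1) ≡ 9 (mod 143)

Apply the extended Euclidean algorithm to (143, 16), tracking rows (r, s, t) with s·143 + t·16 = r. Each division r_prev = q·r_cur + r_new produces the new row as (previous row) − q·(current row):
  row A: (143, 1, 0)   [1·143 + 0·16 = 143]
  row B: (16, 0, 1)   [0·143 + 1·16 = 16]
  143 = 8·16 + 15   → row C = row A − 8·row B = (15, 1, −8)   [check: 1·143 − 8·16 = 15]
  16 = 1·15 + 1   → row D = row B − 1·row C = (1, −1, 9)   [check: −1·143 + 9·16 = 1]
  15 = 15·1 + 0   → remainder 0, stop. gcd = 1 (last nonzero row D).
The gcd is 1, so 16 is invertible mod 143. The last nonzero row gives −1·143 + 9·16 = 1, so t = 9. So 16^(−1) ≡ 9 (mod 143). Verify: 16 · 9 = 144 ≡ 1 (mod 143). ✓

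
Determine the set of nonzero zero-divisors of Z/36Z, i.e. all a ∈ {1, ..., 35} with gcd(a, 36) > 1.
An element a ∈ Z/36Z (with a ≠ 0) is a zero-divisor iff gcd(a, 36) > 1 (because a is a unit precisely when gcd(a, n) = 1, and in Z/nZ every nonzero, non-unit element is a zero-divisor). Scan a = 1, ..., 35 and keep those with gcd(a, 36) > 1:
  gcd(2, 36) = 2, gcd(3, 36) = 3, gcd(4, 36) = 4, gcd(6, 36) = 6, gcd(8, 36) = 4, gcd(9, 36) = 9, gcd(10, 36) = 2, gcd(12, 36) = 12, gcd(14, 36) = 2, gcd(15, 36) = 3, gcd(16, 36) = 4, gcd(18, 36) = 18, gcd(20, 36) = 4, gcd(21, 36) = 3, gcd(22, 36) = 2, gcd(24, 36) = 12, gcd(26, 36) = 2, gcd(27, 36) = 9, gcd(28, 36) = 4, gcd(30, 36) = 6, gcd(32, 36) = 4, gcd(33, 36) = 3, gcd(34, 36) = 2.
All other a ∈ {1, ..., 35} have gcd(a, 36) = 1 and are units. So the nonzero zero-divisors are exactly the 23 values of a appearing in this scan.

Final answer: nonzero zero-divisors of Z/36Z = {2, 3, 4, 6, 8, 9, 10, 12, 14, 15, 16, 18, 20, 21, 22, 24, 26, 27, 28, 30, 32, 33, 34}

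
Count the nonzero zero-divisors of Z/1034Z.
Z/1034Z has 573 nonzero zero-divisors

In Z/1034Z each nonzero element is either a unit (gcd with 1034 is 1) or a zero-divisor (gcd > 1). The number of units is φ(1034): factorise 1034 = 2 · 11 · 47, so φ(1034) = (2 − 1) · (11 − 1) · (47 − 1) = 1 · 10 · 46 = 460. The nonzero elements number 1034 − 1 = 1033. Hence the nonzero zero-divisors number 1033 − 460 = 573.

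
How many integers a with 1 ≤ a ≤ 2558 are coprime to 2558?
1278

The number of a ∈ {1, ..., 2558} with gcd(a, 2558) = 1 is by definition Euler's totient φ(2558). φ is multiplicative, with φ(p^e) = p^e − p^(e−1). Factorise 2558 = 2 · 1279. Then
  φ(2558) = (2 − 1) · (1279 − 1) = 1 · 1278 = 1278.
So there are 1278 such integers.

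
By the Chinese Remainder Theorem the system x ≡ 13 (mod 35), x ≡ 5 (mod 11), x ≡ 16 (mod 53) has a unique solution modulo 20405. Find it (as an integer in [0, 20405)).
The moduli 35, 11, 53 are pairwise coprime, so by the CRT there is a unique solution mod 35·11·53 = 20405.
Solve by successive substitution. Start with x ≡ 13 (mod 35).
  Combine with x ≡ 5 (mod 11): write x = 13 + 35·t and require 13 + 35·t ≡ 5 (mod 11), i.e. 35·t ≡ 5 − 13 ≡ 3 (mod 11). Since 35^(−1) ≡ 6 (mod 11) (35 ≡ 2 (mod 11)), t ≡ 6·3 ≡ 7 (mod 11). So x ≡ 13 + 35·7 = 258 (mod 385).
  Combine with x ≡ 16 (mod 53): write x = 258 + 385·t and require 258 + 385·t ≡ 16 (mod 53), i.e. 385·t ≡ 16 − 258 ≡ 23 (mod 53). Since 385^(−1) ≡ 19 (mod 53) (385 ≡ 14 (mod 53)), t ≡ 19·23 ≡ 13 (mod 53). So x ≡ 258 + 385·13 = 5263 (mod 20405).
Unique solution in [0, 20405): x = 5263.

Final answer: x ≡ 5263 (mod 20405); the representative in [0, 20405) is 5263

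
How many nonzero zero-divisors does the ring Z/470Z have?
Z/470Z has 285 nonzero zero-divisors

In Z/470Z each nonzero element is either a unit (gcd with 470 is 1) or a zero-divisor (gcd > 1). The number of units is φ(470): factorise 470 = 2 · 5 · 47, so φ(470) = (2 − 1) · (5 − 1) · (47 − 1) = 1 · 4 · 46 = 184. The nonzero elements number 470 − 1 = 469. Hence the nonzero zero-divisors number 469 − 184 = 285.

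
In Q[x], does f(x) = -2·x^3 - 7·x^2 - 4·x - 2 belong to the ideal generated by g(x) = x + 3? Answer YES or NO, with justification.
In Q[x] the ideal (g) consists of all multiples of g, so f ∈ (g) iff g | f, i.e. iff the remainder of f on division by g is 0. Divide f by g (g is monic, so eliminate the leading term of the running remainder at each step):
  leading term -2·x^3: subtract (-2·x^2)·g(x) = -2·x^3 - 6·x^2, leaving -x^2 - 4·x - 2
  leading term -x^2: subtract (-x)·g(x) = -x^2 - 3·x, leaving -x - 2
  leading term -x: subtract (-1)·g(x) = -x - 3, leaving 1
The remainder r(x) = 1 ≠ 0 (and deg r < deg g), so g ∤ f, i.e. f ∉ (g).

Final answer: NO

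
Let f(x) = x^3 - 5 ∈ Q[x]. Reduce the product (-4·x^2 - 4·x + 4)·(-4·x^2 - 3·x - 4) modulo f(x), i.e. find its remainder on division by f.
First multiply in Q[x] without reducing: a · b = 16·x^4 + 28·x^3 + 12·x^2 + 4·x - 16. Now divide by f(x) = x^3 - 5, eliminating the leading term at each step:
  leading term 16·x^4: subtract (16·x)·f(x) = 16·x^4 - 80·x, leaving 28·x^3 + 12·x^2 + 84·x - 16
  leading term 28·x^3: subtract (28)·f(x) = 28·x^3 - 140, leaving 12·x^2 + 84·x + 124
The degree is now < 3, so this is the remainder. Hence a · b ≡ 12·x^2 + 84·x + 124 in Q[x]/(f).

Final answer: a · b ≡ 12·x^2 + 84·x + 124 (mod f(x))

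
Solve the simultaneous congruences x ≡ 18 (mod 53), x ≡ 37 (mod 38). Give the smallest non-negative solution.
The moduli 53, 38 are pairwise coprime, so by the CRT there is a unique solution mod 53·38 = 2014.
Solve by successive substitution. Start with x ≡ 18 (mod 53).
  Combine with x ≡ 37 (mod 38): write x = 18 + 53·t and require 18 + 53·t ≡ 37 (mod 38), i.e. 53·t ≡ 37 − 18 ≡ 19 (mod 38). Since 53^(−1) ≡ 33 (mod 38) (53 ≡ 15 (mod 38)), t ≡ 33·19 ≡ 19 (mod 38). So x ≡ 18 + 53·19 = 1025 (mod 2014).
Unique solution in [0, 2014): x = 1025.

Final answer: x ≡ 1025 (mod 2014); the representative in [0, 2014) is 1025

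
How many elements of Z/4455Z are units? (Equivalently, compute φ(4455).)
An element a ∈ Z/4455Z is a unit iff gcd(a, 4455) = 1, so the number of units is φ(4455). φ is multiplicative, with φ(p^e) = p^e − p^(e−1). Factorise 4455 = 3^4 · 5 · 11. Then
  φ(4455) = (3^4 − 3^3) · (5 − 1) · (11 − 1) = 54 · 4 · 10 = 2160.

Final answer: Z/4455Z has φ(4455) = 2160 units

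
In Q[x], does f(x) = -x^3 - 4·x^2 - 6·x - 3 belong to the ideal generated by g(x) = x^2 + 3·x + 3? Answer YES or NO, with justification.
YES

In Q[x] the ideal (g) consists of all multiples of g, so f ∈ (g) iff g | f, i.e. iff the remainder of f on division by g is 0. Divide f by g (g is monic, so eliminate the leading term of the running remainder at each step):
  leading term -x^3: subtract (-x)·g(x) = -x^3 - 3·x^2 - 3·x, leaving -x^2 - 3·x - 3
  leading term -x^2: subtract (-1)·g(x) = -x^2 - 3·x - 3, leaving 0
The remainder is 0, so f(x) = g(x) · h(x) with h(x) = -x - 1. Hence g | f, i.e. f ∈ (g).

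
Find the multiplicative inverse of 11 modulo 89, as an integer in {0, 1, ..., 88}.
11^(−1) ≡ 81 (mod 89)

Apply the extended Euclidean algorithm to (89, 11), tracking rows (r, s, t) with s·89 + t·11 = r. Each division r_prev = q·r_cur + r_new produces the new row as (previous row) − q·(current row):
  row A: (89, 1, 0)   [1·89 + 0·11 = 89]
  row B: (11, 0, 1)   [0·89 + 1·11 = 11]
  89 = 8·11 + 1   → row C = row A − 8·row B = (1, 1, −8)   [check: 1·89 − 8·11 = 1]
  11 = 11·1 + 0   → remainder 0, stop. gcd = 1 (last nonzero row C).
The gcd is 1, so 11 is invertible mod 89. The last nonzero row gives 1·89 − 8·11 = 1, so t = −8. So 11^(−1) ≡ −8 ≡ 81 (mod 89). Verify: 11 · 81 = 891 ≡ 1 (mod 89). ✓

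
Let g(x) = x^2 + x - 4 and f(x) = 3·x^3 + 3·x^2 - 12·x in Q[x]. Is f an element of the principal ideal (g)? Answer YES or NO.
In Q[x] the ideal (g) consists of all multiples of g, so f ∈ (g) iff g | f, i.e. iff the remainder of f on division by g is 0. Divide f by g (g is monic, so eliminate the leading term of the running remainder at each step):
  leading term 3·x^3: subtract (3·x)·g(x) = 3·x^3 + 3·x^2 - 12·x, leaving 0
The remainder is 0, so f(x) = g(x) · h(x) with h(x) = 3·x. Hence g | f, i.e. f ∈ (g).

Final answer: YES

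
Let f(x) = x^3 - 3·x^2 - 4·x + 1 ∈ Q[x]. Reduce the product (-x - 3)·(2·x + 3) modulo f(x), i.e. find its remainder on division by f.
a · b ≡ -2·x^2 - 9·x - 9 (mod f(x))

First multiply in Q[x] without reducing: a · b = -2·x^2 - 9·x - 9. This already has degree < 3, so no reduction is needed. Hence a · b ≡ -2·x^2 - 9·x - 9 in Q[x]/(f).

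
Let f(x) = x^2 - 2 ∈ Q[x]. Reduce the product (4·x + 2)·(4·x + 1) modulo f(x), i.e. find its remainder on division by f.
First multiply in Q[x] without reducing: a · b = 16·x^2 + 12·x + 2. Now divide by f(x) = x^2 - 2, eliminating the leading term at each step:
  leading term 16·x^2: subtract (16)·f(x) = 16·x^2 - 32, leaving 12·x + 34
The degree is now < 2, so this is the remainder. Hence a · b ≡ 12·x + 34 in Q[x]/(f).

Final answer: a · b ≡ 12·x + 34 (mod f(x))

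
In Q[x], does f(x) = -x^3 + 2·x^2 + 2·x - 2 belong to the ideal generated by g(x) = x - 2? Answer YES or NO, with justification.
NO

In Q[x] the ideal (g) consists of all multiples of g, so f ∈ (g) iff g | f, i.e. iff the remainder of f on division by g is 0. Divide f by g (g is monic, so eliminate the leading term of the running remainder at each step):
  leading term -x^3: subtract (-x^2)·g(x) = -x^3 + 2·x^2, leaving 2·x - 2
  leading term 2·x: subtract (2)·g(x) = 2·x - 4, leaving 2
The remainder r(x) = 2 ≠ 0 (and deg r < deg g), so g ∤ f, i.e. f ∉ (g).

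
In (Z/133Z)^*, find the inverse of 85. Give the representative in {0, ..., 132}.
85^(−1) ≡ 36 (mod 133)

Apply the extended Euclidean algorithm to (133, 85), tracking rows (r, s, t) with s·133 + t·85 = r. Each division r_prev = q·r_cur + r_new produces the new row as (previous row) − q·(current row):
  row A: (133, 1, 0)   [1·133 + 0·85 = 133]
  row B: (85, 0, 1)   [0·133 + 1·85 = 85]
  133 = 1·85 + 48   → row C = row A − 1·row B = (48, 1, −1)   [check: 1·133 − 1·85 = 48]
  85 = 1·48 + 37   → row D = row B − 1·row C = (37, −1, 2)   [check: −1·133 + 2·85 = 37]
  48 = 1·37 + 11   → row E = row C − 1·row D = (11, 2, −3)   [check: 2·133 − 3·85 = 11]
  37 = 3·11 + 4   → row F = row D − 3·row E = (4, −7, 11)   [check: −7·133 + 11·85 = 4]
  11 = 2·4 + 3   → row G = row E − 2·row F = (3, 16, −25)   [check: 16·133 − 25·85 = 3]
  4 = 1·3 + 1   → row H = row F − 1·row G = (1, −23, 36)   [check: −23·133 + 36·85 = 1]
  3 = 3·1 + 0   → remainder 0, stop. gcd = 1 (last nonzero row H).
The gcd is 1, so 85 is invertible mod 133. The last nonzero row gives −23·133 + 36·85 = 1, so t = 36. So 85^(−1) ≡ 36 (mod 133). Verify: 85 · 36 = 3060 ≡ 1 (mod 133). ✓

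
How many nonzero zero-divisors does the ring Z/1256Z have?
In Z/1256Z each nonzero element is either a unit (gcd with 1256 is 1) or a zero-divisor (gcd > 1). The number of units is φ(1256): factorise 1256 = 2^3 · 157, so φ(1256) = (2^3 − 2^2) · (157 − 1) = 4 · 156 = 624. The nonzero elements number 1256 − 1 = 1255. Hence the nonzero zero-divisors number 1255 − 624 = 631.

Final answer: Z/1256Z has 631 nonzero zero-divisors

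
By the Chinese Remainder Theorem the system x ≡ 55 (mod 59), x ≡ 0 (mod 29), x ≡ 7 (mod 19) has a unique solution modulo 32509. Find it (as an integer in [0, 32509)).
The moduli 59, 29, 19 are pairwise coprime, so by the CRT there is a unique solution mod 59·29·19 = 32509.
Solve by successive substitution. Start with x ≡ 55 (mod 59).
  Combine with x ≡ 0 (mod 29): write x = 55 + 59·t and require 55 + 59·t ≡ 0 (mod 29), i.e. 59·t ≡ 0 − 55 ≡ 3 (mod 29). Since 59^(−1) ≡ 1 (mod 29) (59 ≡ 1 (mod 29)), t ≡ 1·3 ≡ 3 (mod 29). So x ≡ 55 + 59·3 = 232 (mod 1711).
  Combine with x ≡ 7 (mod 19): write x = 232 + 1711·t and require 232 + 1711·t ≡ 7 (mod 19), i.e. 1711·t ≡ 7 − 232 ≡ 3 (mod 19). Since 1711^(−1) ≡ 1 (mod 19) (1711 ≡ 1 (mod 19)), t ≡ 1·3 ≡ 3 (mod 19). So x ≡ 232 + 1711·3 = 5365 (mod 32509).
Unique solution in [0, 32509): x = 5365.

Final answer: x ≡ 5365 (mod 32509); the representative in [0, 32509) is 5365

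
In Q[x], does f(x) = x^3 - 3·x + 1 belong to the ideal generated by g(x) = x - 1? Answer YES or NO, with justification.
In Q[x] the ideal (g) consists of all multiples of g, so f ∈ (g) iff g | f, i.e. iff the remainder of f on division by g is 0. Divide f by g (g is monic, so eliminate the leading term of the running remainder at each step):
  leading term x^3: subtract (x^2)·g(x) = x^3 - x^2, leaving x^2 - 3·x + 1
  leading term x^2: subtract (x)·g(x) = x^2 - x, leaving 1 - 2·x
  leading term -2·x: subtract (-2)·g(x) = 2 - 2·x, leaving -1
The remainder r(x) = -1 ≠ 0 (and deg r < deg g), so g ∤ f, i.e. f ∉ (g).

Final answer: NO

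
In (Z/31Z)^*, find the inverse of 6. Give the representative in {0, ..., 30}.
Apply the extended Euclidean algorithm to (31, 6), tracking rows (r, s, t) with s·31 + t·6 = r. Each division r_prev = q·r_cur + r_new produces the new row as (previous row) − q·(current row):
  row A: (31, 1, 0)   [1·31 + 0·6 = 31]
  row B: (6, 0, 1)   [0·31 + 1·6 = 6]
  31 = 5·6 + 1   → row C = row A − 5·row B = (1, 1, −5)   [check: 1·31 − 5·6 = 1]
  6 = 6·1 + 0   → remainder 0, stop. gcd = 1 (last nonzero row C).
The gcd is 1, so 6 is invertible mod 31. The last nonzero row gives 1·31 − 5·6 = 1, so t = −5. So 6^(−1) ≡ −5 ≡ 26 (mod 31). Verify: 6 · 26 = 156 ≡ 1 (mod 31). ✓

Final answer: 6^(−1) ≡ 26 (mod 31)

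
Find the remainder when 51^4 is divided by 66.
Use repeated squaring. Binary(4) = 100. Walk through the bits of the exponent 4 left-to-right: at each bit after the leading one, square the running value, then multiply by 51 if the bit is 1 (always reducing mod 66):
  bit 1 = 1 (leading): start with 51.
  bit 2 = 0: square 51^2 = 2601 ≡ 27 (mod 66).
  bit 3 = 0: square 27^2 = 729 ≡ 3 (mod 66).
Final value: 51^4 ≡ 3 (mod 66).

Final answer: 3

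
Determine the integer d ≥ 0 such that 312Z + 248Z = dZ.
In the PID Z, (a, b) is generated by gcd(a, b). Compute gcd(312, 248) with the extended Euclidean algorithm, tracking rows (r, s, t) with s·312 + t·248 = r:
  row A: (312, 1, 0)   [1·312 + 0·248 = 312]
  row B: (248, 0, 1)   [0·312 + 1·248 = 248]
  312 = 1·248 + 64   → row C = row A − 1·row B = (64, 1, −1)   [check: 1·312 − 1·248 = 64]
  248 = 3·64 + 56   → row D = row B − 3·row C = (56, −3, 4)   [check: −3·312 + 4·248 = 56]
  64 = 1·56 + 8   → row E = row C − 1·row D = (8, 4, −5)   [check: 4·312 − 5·248 = 8]
  56 = 7·8 + 0   → remainder 0, stop. gcd = 8 (last nonzero row E).
So gcd(312, 248) = 8, with Bézout identity 4·312 − 5·248 = 8. Containment (⊇): the Bézout identity exhibits 8 as an element of (312, 248), giving (8) ⊆ (312, 248). Containment (⊆): since 8 | 312 and 8 | 248 (312 = 8·39, 248 = 8·31), every Z-linear combination of 312 and 248 is divisible by 8, so (312, 248) ⊆ (8). Therefore (312, 248) = (8), d = 8.

Final answer: (312, 248) = (8); d = 8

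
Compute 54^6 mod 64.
0

Use repeated squaring. Binary(6) = 110. Walk through the bits of the exponent 6 left-to-right: at each bit after the leading one, square the running value, then multiply by 54 if the bit is 1 (always reducing mod 64):
  bit 1 = 1 (leading): start with 54.
  bit 2 = 1: square 54^2 = 2916 ≡ 36; bit is 1, so multiply 36·54 = 1944 ≡ 24 (mod 64).
  bit 3 = 0: square 24^2 = 576 ≡ 0 (mod 64).
Final value: 54^6 ≡ 0 (mod 64).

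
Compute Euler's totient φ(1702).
φ(1702) = 792

φ is multiplicative, with φ(p^e) = p^e − p^(e−1). Factorise 1702 = 2 · 23 · 37. Then
  φ(1702) = (2 − 1) · (23 − 1) · (37 − 1) = 1 · 22 · 36 = 792.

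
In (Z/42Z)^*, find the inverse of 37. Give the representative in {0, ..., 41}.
37^(−1) ≡ 25 (mod 42)

Apply the extended Euclidean algorithm to (42, 37), tracking rows (r, s, t) with s·42 + t·37 = r. Each division r_prev = q·r_cur + r_new produces the new row as (previous row) − q·(current row):
  row A: (42, 1, 0)   [1·42 + 0·37 = 42]
  row B: (37, 0, 1)   [0·42 + 1·37 = 37]
  42 = 1·37 + 5   → row C = row A − 1·row B = (5, 1, −1)   [check: 1·42 − 1·37 = 5]
  37 = 7·5 + 2   → row D = row B − 7·row C = (2, −7, 8)   [check: −7·42 + 8·37 = 2]
  5 = 2·2 + 1   → row E = row C − 2·row D = (1, 15, −17)   [check: 15·42 − 17·37 = 1]
  2 = 2·1 + 0   → remainder 0, stop. gcd = 1 (last nonzero row E).
The gcd is 1, so 37 is invertible mod 42. The last nonzero row gives 15·42 − 17·37 = 1, so t = −17. So 37^(−1) ≡ −17 ≡ 25 (mod 42). Verify: 37 · 25 = 925 ≡ 1 (mod 42). ✓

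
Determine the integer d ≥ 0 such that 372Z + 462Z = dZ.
(372, 462) = (6); d = 6

In the PID Z, (a, b) is generated by gcd(a, b). Compute gcd(462, 372) with the extended Euclidean algorithm, tracking rows (r, s, t) with s·462 + t·372 = r:
  row A: (462, 1, 0)   [1·462 + 0·372 = 462]
  row B: (372, 0, 1)   [0·462 + 1·372 = 372]
  462 = 1·372 + 90   → row C = row A − 1·row B = (90, 1, −1)   [check: 1·462 − 1·372 = 90]
  372 = 4·90 + 12   → row D = row B − 4·row C = (12, −4, 5)   [check: −4·462 + 5·372 = 12]
  90 = 7·12 + 6   → row E = row C − 7·row D = (6, 29, −36)   [check: 29·462 − 36·372 = 6]
  12 = 2·6 + 0   → remainder 0, stop. gcd = 6 (last nonzero row E).
So gcd(372, 462) = 6, with Bézout identity 29·462 − 36·372 = 6. Containment (⊇): the Bézout identity exhibits 6 as an element of (372, 462), giving (6) ⊆ (372, 462). Containment (⊆): since 6 | 372 and 6 | 462 (372 = 6·62, 462 = 6·77), every Z-linear combination of 372 and 462 is divisible by 6, so (372, 462) ⊆ (6). Therefore (372, 462) = (6), d = 6.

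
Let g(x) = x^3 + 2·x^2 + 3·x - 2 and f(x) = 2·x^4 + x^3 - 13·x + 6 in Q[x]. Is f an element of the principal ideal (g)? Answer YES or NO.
YES

In Q[x] the ideal (g) consists of all multiples of g, so f ∈ (g) iff g | f, i.e. iff the remainder of f on division by g is 0. Divide f by g (g is monic, so eliminate the leading term of the running remainder at each step):
  leading term 2·x^4: subtract (2·x)·g(x) = 2·x^4 + 4·x^3 + 6·x^2 - 4·x, leaving -3·x^3 - 6·x^2 - 9·x + 6
  leading term -3·x^3: subtract (-3)·g(x) = -3·x^3 - 6·x^2 - 9·x + 6, leaving 0
The remainder is 0, so f(x) = g(x) · h(x) with h(x) = 2·x - 3. Hence g | f, i.e. f ∈ (g).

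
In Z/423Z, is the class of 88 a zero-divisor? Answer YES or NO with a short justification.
NO

gcd(88, 423) = 1, so 88 is a unit in Z/423Z (it has a multiplicative inverse). A unit cannot be a zero-divisor: if 88·b ≡ 0 then multiplying both sides by 88^(−1) gives b ≡ 0. So 88 is not a zero-divisor.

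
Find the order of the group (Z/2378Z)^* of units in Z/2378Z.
(Z/2378Z)^* consists of the classes a with gcd(a, 2378) = 1, so its order is φ(2378). φ is multiplicative, with φ(p^e) = p^e − p^(e−1). Factorise 2378 = 2 · 29 · 41. Then
  φ(2378) = (2 − 1) · (29 − 1) · (41 − 1) = 1 · 28 · 40 = 1120.
Thus |(Z/2378Z)^*| = 1120.

Final answer: |(Z/2378Z)^*| = 1120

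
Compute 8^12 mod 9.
Use repeated squaring. Binary(12) = 1100. Walk through the bits of the exponent 12 left-to-right: at each bit after the leading one, square the running value, then multiply by 8 if the bit is 1 (always reducing mod 9):
  bit 1 = 1 (leading): start with 8.
  bit 2 = 1: square 8^2 = 64 ≡ 1; bit is 1, so multiply 1·8 = 8 (mod 9).
  bit 3 = 0: square 8^2 = 64 ≡ 1 (mod 9).
  bit 4 = 0: square 1^2 = 1 (mod 9).
Final value: 8^12 ≡ 1 (mod 9).

Final answer: 1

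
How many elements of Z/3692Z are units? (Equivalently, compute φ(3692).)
An element a ∈ Z/3692Z is a unit iff gcd(a, 3692) = 1, so the number of units is φ(3692). φ is multiplicative, with φ(p^e) = p^e − p^(e−1). Factorise 3692 = 2^2 · 13 · 71. Then
  φ(3692) = (2^2 − 2^1) · (13 − 1) · (71 − 1) = 2 · 12 · 70 = 1680.

Final answer: Z/3692Z has φ(3692) = 1680 units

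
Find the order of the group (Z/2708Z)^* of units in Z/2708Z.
(Z/2708Z)^* consists of the classes a with gcd(a, 2708) = 1, so its order is φ(2708). φ is multiplicative, with φ(p^e) = p^e − p^(e−1). Factorise 2708 = 2^2 · 677. Then
  φ(2708) = (2^2 − 2^1) · (677 − 1) = 2 · 676 = 1352.
Thus |(Z/2708Z)^*| = 1352.

Final answer: |(Z/2708Z)^*| = 1352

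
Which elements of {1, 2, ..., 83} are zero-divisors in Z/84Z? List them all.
nonzero zero-divisors of Z/84Z = {2, 3, 4, 6, 7, 8, 9, 10, 12, 14, 15, 16, 18, 20, 21, 22, 24, 26, 27, 28, 30, 32, 33, 34, 35, 36, 38, 39, 40, 42, 44, 45, 46, 48, 49, 50, 51, 52, 54, 56, 57, 58, 60, 62, 63, 64, 66, 68, 69, 70, 72, 74, 75, 76, 77, 78, 80, 81, 82}

An element a ∈ Z/84Z (with a ≠ 0) is a zero-divisor iff gcd(a, 84) > 1 (because a is a unit precisely when gcd(a, n) = 1, and in Z/nZ every nonzero, non-unit element is a zero-divisor). Scan a = 1, ..., 83 and keep those with gcd(a, 84) > 1:
  gcd(2, 84) = 2, gcd(3, 84) = 3, gcd(4, 84) = 4, gcd(6, 84) = 6, gcd(7, 84) = 7, gcd(8, 84) = 4, gcd(9, 84) = 3, gcd(10, 84) = 2, gcd(12, 84) = 12, gcd(14, 84) = 14, gcd(15, 84) = 3, gcd(16, 84) = 4, gcd(18, 84) = 6, gcd(20, 84) = 4, gcd(21, 84) = 21, gcd(22, 84) = 2, gcd(24, 84) = 12, gcd(26, 84) = 2, gcd(27, 84) = 3, gcd(28, 84) = 28, gcd(30, 84) = 6, gcd(32, 84) = 4, gcd(33, 84) = 3, gcd(34, 84) = 2, gcd(35, 84) = 7, gcd(36, 84) = 12, gcd(38, 84) = 2, gcd(39, 84) = 3, gcd(40, 84) = 4, gcd(42, 84) = 42, gcd(44, 84) = 4, gcd(45, 84) = 3, gcd(46, 84) = 2, gcd(48, 84) = 12, gcd(49, 84) = 7, gcd(50, 84) = 2, gcd(51, 84) = 3, gcd(52, 84) = 4, gcd(54, 84) = 6, gcd(56, 84) = 28, gcd(57, 84) = 3, gcd(58, 84) = 2, gcd(60, 84) = 12, gcd(62, 84) = 2, gcd(63, 84) = 21, gcd(64, 84) = 4, gcd(66, 84) = 6, gcd(68, 84) = 4, gcd(69, 84) = 3, gcd(70, 84) = 14, gcd(72, 84) = 12, gcd(74, 84) = 2, gcd(75, 84) = 3, gcd(76, 84) = 4, gcd(77, 84) = 7, gcd(78, 84) = 6, gcd(80, 84) = 4, gcd(81, 84) = 3, gcd(82, 84) = 2.
All other a ∈ {1, ..., 83} have gcd(a, 84) = 1 and are units. So the nonzero zero-divisors are exactly the 59 values of a appearing in this scan.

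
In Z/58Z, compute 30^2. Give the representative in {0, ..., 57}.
Use repeated squaring. Binary(2) = 10. Walk through the bits of the exponent 2 left-to-right: at each bit after the leading one, square the running value, then multiply by 30 if the bit is 1 (always reducing mod 58):
  bit 1 = 1 (leading): start with 30.
  bit 2 = 0: square 30^2 = 900 ≡ 30 (mod 58).
Final value: 30^2 ≡ 30 (mod 58).

Final answer: 30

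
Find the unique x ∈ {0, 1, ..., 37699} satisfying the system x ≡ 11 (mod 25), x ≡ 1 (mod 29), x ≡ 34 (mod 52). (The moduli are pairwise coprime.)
x ≡ 22186 (mod 37700); the representative in [0, 37700) is 22186

The moduli 25, 29, 52 are pairwise coprime, so by the CRT there is a unique solution mod 25·29·52 = 37700.
Solve by successive substitution. Start with x ≡ 11 (mod 25).
  Combine with x ≡ 1 (mod 29): write x = 11 + 25·t and require 11 + 25·t ≡ 1 (mod 29), i.e. 25·t ≡ 1 − 11 ≡ 19 (mod 29). Since 25^(−1) ≡ 7 (mod 29), t ≡ 7·19 ≡ 17 (mod 29). So x ≡ 11 + 25·17 = 436 (mod 725).
  Combine with x ≡ 34 (mod 52): write x = 436 + 725·t and require 436 + 725·t ≡ 34 (mod 52), i.e. 725·t ≡ 34 − 436 ≡ 14 (mod 52). Since 725^(−1) ≡ 17 (mod 52) (725 ≡ 49 (mod 52)), t ≡ 17·14 ≡ 30 (mod 52). So x ≡ 436 + 725·30 = 22186 (mod 37700).
Unique solution in [0, 37700): x = 22186.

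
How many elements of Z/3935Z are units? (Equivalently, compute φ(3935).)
Z/3935Z has φ(3935) = 3144 units

An element a ∈ Z/3935Z is a unit iff gcd(a, 3935) = 1, so the number of units is φ(3935). φ is multiplicative, with φ(p^e) = p^e − p^(e−1). Factorise 3935 = 5 · 787. Then
  φ(3935) = (5 − 1) · (787 − 1) = 4 · 786 = 3144.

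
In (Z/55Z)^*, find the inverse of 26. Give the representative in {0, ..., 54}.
Apply the extended Euclidean algorithm to (55, 26), tracking rows (r, s, t) with s·55 + t·26 = r. Each division r_prev = q·r_cur + r_new produces the new row as (previous row) − q·(current row):
  row A: (55, 1, 0)   [1·55 + 0·26 = 55]
  row B: (26, 0, 1)   [0·55 + 1·26 = 26]
  55 = 2·26 + 3   → row C = row A − 2·row B = (3, 1, −2)   [check: 1·55 − 2·26 = 3]
  26 = 8·3 + 2   → row D = row B − 8·row C = (2, −8, 17)   [check: −8·55 + 17·26 = 2]
  3 = 1·2 + 1   → row E = row C − 1·row D = (1, 9, −19)   [check: 9·55 − 19·26 = 1]
  2 = 2·1 + 0   → remainder 0, stop. gcd = 1 (last nonzero row E).
The gcd is 1, so 26 is invertible mod 55. The last nonzero row gives 9·55 − 19·26 = 1, so t = −19. So 26^(−1) ≡ −19 ≡ 36 (mod 55). Verify: 26 · 36 = 936 ≡ 1 (mod 55). ✓

Final answer: 26^(−1) ≡ 36 (mod 55)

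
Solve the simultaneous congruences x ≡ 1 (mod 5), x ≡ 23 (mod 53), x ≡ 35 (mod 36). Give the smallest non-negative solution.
The moduli 5, 53, 36 are pairwise coprime, so by the CRT there is a unique solution mod 5·53·36 = 9540.
Solve by successive substitution. Start with x ≡ 1 (mod 5).
  Combine with x ≡ 23 (mod 53): write x = 1 + 5·t and require 1 + 5·t ≡ 23 (mod 53), i.e. 5·t ≡ 23 − 1 ≡ 22 (mod 53). Since 5^(−1) ≡ 32 (mod 53), t ≡ 32·22 ≡ 15 (mod 53). So x ≡ 1 + 5·15 = 76 (mod 265).
  Combine with x ≡ 35 (mod 36): write x = 76 + 265·t and require 76 + 265·t ≡ 35 (mod 36), i.e. 265·t ≡ 35 − 76 ≡ 31 (mod 36). Since 265^(−1) ≡ 25 (mod 36) (265 ≡ 13 (mod 36)), t ≡ 25·31 ≡ 19 (mod 36). So x ≡ 76 + 265·19 = 5111 (mod 9540).
Unique solution in [0, 9540): x = 5111.

Final answer: x ≡ 5111 (mod 9540); the representative in [0, 9540) is 5111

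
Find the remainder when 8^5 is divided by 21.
Use repeated squaring. Binary(5) = 101. Walk through the bits of the exponent 5 left-to-right: at each bit after the leading one, square the running value, then multiply by 8 if the bit is 1 (always reducing mod 21):
  bit 1 = 1 (leading): start with 8.
  bit 2 = 0: square 8^2 = 64 ≡ 1 (mod 21).
  bit 3 = 1: square 1^2 = 1; bit is 1, so multiply 1·8 = 8 (mod 21).
Final value: 8^5 ≡ 8 (mod 21).

Final answer: 8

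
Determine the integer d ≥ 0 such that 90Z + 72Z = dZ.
(90, 72) = (18); d = 18

In the PID Z, (a, b) is generated by gcd(a, b). Compute gcd(90, 72) with the extended Euclidean algorithm, tracking rows (r, s, t) with s·90 + t·72 = r:
  row A: (90, 1, 0)   [1·90 + 0·72 = 90]
  row B: (72, 0, 1)   [0·90 + 1·72 = 72]
  90 = 1·72 + 18   → row C = row A − 1·row B = (18, 1, −1)   [check: 1·90 − 1·72 = 18]
  72 = 4·18 + 0   → remainder 0, stop. gcd = 18 (last nonzero row C).
So gcd(90, 72) = 18, with Bézout identity 1·90 − 1·72 = 18. Containment (⊇): the Bézout identity exhibits 18 as an element of (90, 72), giving (18) ⊆ (90, 72). Containment (⊆): since 18 | 90 and 18 | 72 (90 = 18·5, 72 = 18·4), every Z-linear combination of 90 and 72 is divisible by 18, so (90, 72) ⊆ (18). Therefore (90, 72) = (18), d = 18.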